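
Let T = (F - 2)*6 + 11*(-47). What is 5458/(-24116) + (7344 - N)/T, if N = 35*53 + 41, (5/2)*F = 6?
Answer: -335481637/31025234 ≈ -10.813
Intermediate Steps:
F = 12/5 (F = (2/5)*6 = 12/5 ≈ 2.4000)
N = 1896 (N = 1855 + 41 = 1896)
T = -2573/5 (T = (12/5 - 2)*6 + 11*(-47) = (2/5)*6 - 517 = 12/5 - 517 = -2573/5 ≈ -514.60)
5458/(-24116) + (7344 - N)/T = 5458/(-24116) + (7344 - 1*1896)/(-2573/5) = 5458*(-1/24116) + (7344 - 1896)*(-5/2573) = -2729/12058 + 5448*(-5/2573) = -2729/12058 - 27240/2573 = -335481637/31025234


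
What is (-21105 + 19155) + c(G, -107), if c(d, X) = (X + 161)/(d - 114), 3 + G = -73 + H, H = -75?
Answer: -516804/265 ≈ -1950.2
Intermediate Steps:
G = -151 (G = -3 + (-73 - 75) = -3 - 148 = -151)
c(d, X) = (161 + X)/(-114 + d)
(-21105 + 19155) + c(G, -107) = (-21105 + 19155) + (161 - 107)/(-114 - 151) = -1950 + 54/(-265) = -1950 - 1/265*54 = -1950 - 54/265 = -516804/265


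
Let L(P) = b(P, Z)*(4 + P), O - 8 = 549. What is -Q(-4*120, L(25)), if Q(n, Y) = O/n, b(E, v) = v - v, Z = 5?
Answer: 557/480 ≈ 1.1604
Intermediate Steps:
b(E, v) = 0
O = 557 (O = 8 + 549 = 557)
L(P) = 0 (L(P) = 0*(4 + P) = 0)
Q(n, Y) = 557/n
-Q(-4*120, L(25)) = -557/((-4*120)) = -557/(-480) = -557*(-1)/480 = -1*(-557/480) = 557/480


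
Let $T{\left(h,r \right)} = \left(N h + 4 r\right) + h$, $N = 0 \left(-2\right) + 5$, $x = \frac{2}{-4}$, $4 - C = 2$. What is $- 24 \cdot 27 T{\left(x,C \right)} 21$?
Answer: $-68040$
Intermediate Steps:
$C = 2$ ($C = 4 - 2 = 2$)
$x = - \frac{1}{2}$ ($x = 2 \left(- \frac{1}{4}\right) = - \frac{1}{2} \approx -0.5$)
$N = 5$ ($N = 0 + 5 = 5$)
$T{\left(h,r \right)} = 4 r + 6 h$ ($T{\left(h,r \right)} = \left(5 h + 4 r\right) + h = \left(4 r + 5 h\right) + h = 4 r + 6 h$)
$- 24 \cdot 27 T{\left(x,C \right)} 21 = - 24 \cdot 27 \left(4 \cdot 2 + 6 \left(- \frac{1}{2}\right)\right) 21 = - 24 \cdot 27 \left(8 - 3\right) 21 = - 24 \cdot 27 \cdot 5 \cdot 21 = - 24 \cdot 135 \cdot 21 = \left(-24\right) 2835 = -68040$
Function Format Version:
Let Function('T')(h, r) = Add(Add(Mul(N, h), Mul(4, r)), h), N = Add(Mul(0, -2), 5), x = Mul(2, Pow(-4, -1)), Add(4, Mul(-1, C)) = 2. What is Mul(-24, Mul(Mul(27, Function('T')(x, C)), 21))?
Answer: -68040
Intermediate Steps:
C = 2 (C = Add(4, Mul(-1, 2)) = Add(4, -2) = 2)
x = Rational(-1, 2) (x = Mul(2, Rational(-1, 4)) = Rational(-1, 2) ≈ -0.50000)
N = 5 (N = Add(0, 5) = 5)
Function('T')(h, r) = Add(Mul(4, r), Mul(6, h)) (Function('T')(h, r) = Add(Add(Mul(5, h), Mul(4, r)), h) = Add(Add(Mul(4, r), Mul(5, h)), h) = Add(Mul(4, r), Mul(6, h)))
Mul(-24, Mul(Mul(27, Function('T')(x, C)), 21)) = Mul(-24, Mul(Mul(27, Add(Mul(4, 2), Mul(6, Rational(-1, 2)))), 21)) = Mul(-24, Mul(Mul(27, Add(8, -3)), 21)) = Mul(-24, Mul(Mul(27, 5), 21)) = Mul(-24, Mul(135, 21)) = Mul(-24, 2835) = -68040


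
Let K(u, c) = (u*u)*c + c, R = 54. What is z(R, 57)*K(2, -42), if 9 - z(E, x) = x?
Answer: 10080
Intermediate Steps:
z(E, x) = 9 - x
K(u, c) = c + c*u² (K(u, c) = u²*c + c = c*u² + c = c + c*u²)
z(R, 57)*K(2, -42) = (9 - 1*57)*(-42*(1 + 2²)) = (9 - 57)*(-42*(1 + 4)) = -(-2016)*5 = -48*(-210) = 10080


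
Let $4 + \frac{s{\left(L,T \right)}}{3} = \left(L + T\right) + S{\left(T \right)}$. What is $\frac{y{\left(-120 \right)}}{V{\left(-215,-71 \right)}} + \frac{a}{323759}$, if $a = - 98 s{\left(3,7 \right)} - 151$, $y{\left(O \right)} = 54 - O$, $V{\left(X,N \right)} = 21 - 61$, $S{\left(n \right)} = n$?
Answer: $- \frac{28246493}{6475180} \approx -4.3623$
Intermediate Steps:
$V{\left(X,N \right)} = -40$ ($V{\left(X,N \right)} = 21 - 61 = -40$)
$s{\left(L,T \right)} = -12 + 3 L + 6 T$ ($s{\left(L,T \right)} = -12 + 3 \left(\left(L + T\right) + T\right) = -12 + 3 \left(L + 2 T\right) = -12 + \left(3 L + 6 T\right) = -12 + 3 L + 6 T$)
$a = -3973$ ($a = - 98 \left(-12 + 3 \cdot 3 + 6 \cdot 7\right) - 151 = - 98 \left(-12 + 9 + 42\right) - 151 = \left(-98\right) 39 - 151 = -3822 - 151 = -3973$)
$\frac{y{\left(-120 \right)}}{V{\left(-215,-71 \right)}} + \frac{a}{323759} = \frac{54 - -120}{-40} - \frac{3973}{323759} = \left(54 + 120\right) \left(- \frac{1}{40}\right) - \frac{3973}{323759} = 174 \left(- \frac{1}{40}\right) - \frac{3973}{323759} = - \frac{87}{20} - \frac{3973}{323759} = - \frac{28246493}{6475180}$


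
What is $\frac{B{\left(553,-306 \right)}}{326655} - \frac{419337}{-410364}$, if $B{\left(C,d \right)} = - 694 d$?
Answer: $\frac{162763303}{97347460} \approx 1.672$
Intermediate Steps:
$\frac{B{\left(553,-306 \right)}}{326655} - \frac{419337}{-410364} = \frac{\left(-694\right) \left(-306\right)}{326655} - \frac{419337}{-410364} = 212364 \cdot \frac{1}{326655} - - \frac{46593}{45596} = \frac{1388}{2135} + \frac{46593}{45596} = \frac{162763303}{97347460}$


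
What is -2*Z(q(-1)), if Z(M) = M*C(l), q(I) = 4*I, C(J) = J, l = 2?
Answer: 16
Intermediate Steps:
Z(M) = 2*M (Z(M) = M*2 = 2*M)
-2*Z(q(-1)) = -4*4*(-1) = -4*(-4) = -2*(-8) = 16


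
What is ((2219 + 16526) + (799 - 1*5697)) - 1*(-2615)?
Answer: 16462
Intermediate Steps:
((2219 + 16526) + (799 - 1*5697)) - 1*(-2615) = (18745 + (799 - 5697)) + 2615 = (18745 - 4898) + 2615 = 13847 + 2615 = 16462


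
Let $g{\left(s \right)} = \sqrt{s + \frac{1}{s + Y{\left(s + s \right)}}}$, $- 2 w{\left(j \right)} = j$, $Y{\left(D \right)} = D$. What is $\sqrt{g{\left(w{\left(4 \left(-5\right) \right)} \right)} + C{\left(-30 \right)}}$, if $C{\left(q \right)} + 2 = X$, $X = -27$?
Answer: $\frac{\sqrt{-26100 + 30 \sqrt{9030}}}{30} \approx 5.0826 i$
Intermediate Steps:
$C{\left(q \right)} = -29$ ($C{\left(q \right)} = -2 - 27 = -29$)
$w{\left(j \right)} = - \frac{j}{2}$
$g{\left(s \right)} = \sqrt{s + \frac{1}{3 s}}$ ($g{\left(s \right)} = \sqrt{s + \frac{1}{s + \left(s + s\right)}} = \sqrt{s + \frac{1}{s + 2 s}} = \sqrt{s + \frac{1}{3 s}}$)
$\sqrt{g{\left(w{\left(4 \left(-5\right) \right)} \right)} + C{\left(-30 \right)}} = \sqrt{\frac{\sqrt{\frac{3}{\left(- \frac{1}{2}\right) 4 \left(-5\right)} + 9 \left(- \frac{4 \left(-5\right)}{2}\right)}}{3} - 29} = \sqrt{\frac{\sqrt{\frac{3}{\left(- \frac{1}{2}\right) \left(-20\right)} + 9 \left(\left(- \frac{1}{2}\right) \left(-20\right)\right)}}{3} - 29} = \sqrt{\frac{\sqrt{\frac{3}{10} + 9 \cdot 10}}{3} - 29} = \sqrt{\frac{\sqrt{3 \cdot \frac{1}{10} + 90}}{3} - 29} = \sqrt{\frac{\sqrt{\frac{3}{10} + 90}}{3} - 29} = \sqrt{\frac{\sqrt{\frac{903}{10}}}{3} - 29} = \sqrt{\frac{\frac{1}{10} \sqrt{9030}}{3} - 29} = \sqrt{\frac{\sqrt{9030}}{30} - 29} = \sqrt{-29 + \frac{\sqrt{9030}}{30}}$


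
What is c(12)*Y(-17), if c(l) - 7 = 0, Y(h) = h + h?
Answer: -238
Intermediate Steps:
Y(h) = 2*h
c(l) = 7 (c(l) = 7 + 0 = 7)
c(12)*Y(-17) = 7*(2*(-17)) = 7*(-34) = -238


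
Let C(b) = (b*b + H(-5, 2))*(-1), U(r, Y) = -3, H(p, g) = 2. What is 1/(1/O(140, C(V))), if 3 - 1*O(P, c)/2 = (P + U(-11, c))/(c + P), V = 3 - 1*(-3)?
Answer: 169/51 ≈ 3.3137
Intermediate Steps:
V = 6 (V = 3 + 3 = 6)
C(b) = -2 - b² (C(b) = (b*b + 2)*(-1) = (b² + 2)*(-1) = (2 + b²)*(-1) = -2 - b²)
O(P, c) = 6 - 2*(-3 + P)/(P + c) (O(P, c) = 6 - 2*(P - 3)/(c + P) = 6 - 2*(-3 + P)/(P + c))
1/(1/O(140, C(V))) = 1/(1/(2*(3 + 2*140 + 3*(-2 - 1*6²))/(140 + (-2 - 1*6²)))) = 1/(1/(2*(3 + 280 + 3*(-2 - 1*36))/(140 + (-2 - 1*36)))) = 1/(1/(2*(3 + 280 + 3*(-2 - 36))/(140 + (-2 - 36)))) = 1/(1/(2*(3 + 280 + 3*(-38))/(140 - 38))) = 1/(1/(2*(3 + 280 - 114)/102)) = 1/(1/(2*(1/102)*169)) = 1/(1/(169/51)) = 1/(51/169) = 169/51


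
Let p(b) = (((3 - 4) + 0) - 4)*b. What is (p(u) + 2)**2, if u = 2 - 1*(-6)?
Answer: 1444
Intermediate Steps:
u = 8 (u = 2 + 6 = 8)
p(b) = -5*b (p(b) = ((-1 + 0) - 4)*b = (-1 - 4)*b = -5*b)
(p(u) + 2)**2 = (-5*8 + 2)**2 = (-40 + 2)**2 = (-38)**2 = 1444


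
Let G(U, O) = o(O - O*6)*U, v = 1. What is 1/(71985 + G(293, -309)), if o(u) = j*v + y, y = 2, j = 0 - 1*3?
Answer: 1/71692 ≈ 1.3949e-5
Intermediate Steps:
j = -3 (j = 0 - 3 = -3)
o(u) = -1 (o(u) = -3*1 + 2 = -3 + 2 = -1)
G(U, O) = -U
1/(71985 + G(293, -309)) = 1/(71985 - 1*293) = 1/(71985 - 293) = 1/71692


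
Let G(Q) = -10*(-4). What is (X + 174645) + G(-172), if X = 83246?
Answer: 257931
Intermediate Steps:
G(Q) = 40
(X + 174645) + G(-172) = (83246 + 174645) + 40 = 257891 + 40 = 257931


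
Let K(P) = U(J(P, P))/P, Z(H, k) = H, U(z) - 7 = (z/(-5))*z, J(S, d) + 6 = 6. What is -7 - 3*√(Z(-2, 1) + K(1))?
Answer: -7 - 3*√5 ≈ -13.708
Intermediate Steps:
J(S, d) = 0 (J(S, d) = -6 + 6 = 0)
U(z) = 7 - z²/5 (U(z) = 7 + (z/(-5))*z = 7 + (z*(-⅕))*z = 7 + (-z/5)*z = 7 - z²/5)
K(P) = 7/P (K(P) = (7 - ⅕*0²)/P = (7 - ⅕*0)/P = (7 + 0)/P = 7/P)
-7 - 3*√(Z(-2, 1) + K(1)) = -7 - 3*√(-2 + 7/1) = -7 - 3*√(-2 + 7*1) = -7 - 3*√(-2 + 7) = -7 - 3*√5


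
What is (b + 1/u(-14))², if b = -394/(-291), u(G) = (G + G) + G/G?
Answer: 11895601/6859161 ≈ 1.7343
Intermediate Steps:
u(G) = 1 + 2*G (u(G) = 2*G + 1 = 1 + 2*G)
b = 394/291 (b = -394*(-1/291) = 394/291 ≈ 1.3540)
(b + 1/u(-14))² = (394/291 + 1/(1 + 2*(-14)))² = (394/291 + 1/(1 - 28))² = (394/291 + 1/(-27))² = (394/291 - 1/27)² = (3449/2619)² = 11895601/6859161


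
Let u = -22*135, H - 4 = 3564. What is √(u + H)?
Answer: √598 ≈ 24.454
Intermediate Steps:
H = 3568 (H = 4 + 3564 = 3568)
u = -2970
√(u + H) = √(-2970 + 3568) = √598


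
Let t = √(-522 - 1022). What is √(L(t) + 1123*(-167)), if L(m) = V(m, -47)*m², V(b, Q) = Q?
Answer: I*√114973 ≈ 339.08*I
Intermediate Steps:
t = 2*I*√386 (t = √(-1544) = 2*I*√386 ≈ 39.294*I)
L(m) = -47*m²
√(L(t) + 1123*(-167)) = √(-47*(2*I*√386)² + 1123*(-167)) = √(-47*(-1544) - 187541) = √(72568 - 187541) = √(-114973) = I*√114973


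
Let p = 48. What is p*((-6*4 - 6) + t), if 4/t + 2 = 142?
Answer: -50352/35 ≈ -1438.6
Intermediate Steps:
t = 1/35 (t = 4/(-2 + 142) = 4/140 = 4*(1/140) = 1/35 ≈ 0.028571)
p*((-6*4 - 6) + t) = 48*((-6*4 - 6) + 1/35) = 48*((-24 - 6) + 1/35) = 48*(-30 + 1/35) = 48*(-1049/35) = -50352/35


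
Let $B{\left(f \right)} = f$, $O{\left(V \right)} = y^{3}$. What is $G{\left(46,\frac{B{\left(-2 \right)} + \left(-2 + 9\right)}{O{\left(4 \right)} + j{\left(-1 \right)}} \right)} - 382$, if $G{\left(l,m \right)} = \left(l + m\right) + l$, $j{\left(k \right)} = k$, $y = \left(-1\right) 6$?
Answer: $- \frac{62935}{217} \approx -290.02$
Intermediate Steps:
$y = -6$
$O{\left(V \right)} = -216$ ($O{\left(V \right)} = \left(-6\right)^{3} = -216$)
$G{\left(l,m \right)} = m + 2 l$
$G{\left(46,\frac{B{\left(-2 \right)} + \left(-2 + 9\right)}{O{\left(4 \right)} + j{\left(-1 \right)}} \right)} - 382 = \left(\frac{-2 + \left(-2 + 9\right)}{-216 - 1} + 2 \cdot 46\right) - 382 = \left(\frac{-2 + 7}{-217} + 92\right) - 382 = \left(5 \left(- \frac{1}{217}\right) + 92\right) - 382 = \left(- \frac{5}{217} + 92\right) - 382 = \frac{19959}{217} - 382 = - \frac{62935}{217}$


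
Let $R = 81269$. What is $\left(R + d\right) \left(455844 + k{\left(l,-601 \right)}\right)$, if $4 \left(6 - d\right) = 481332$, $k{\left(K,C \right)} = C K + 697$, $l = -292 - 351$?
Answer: $-32925269072$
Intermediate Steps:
$l = -643$
$k{\left(K,C \right)} = 697 + C K$
$d = -120327$ ($d = 6 - 120333 = -120327$)
$\left(R + d\right) \left(455844 + k{\left(l,-601 \right)}\right) = \left(81269 - 120327\right) \left(455844 + \left(697 - -386443\right)\right) = - 39058 \left(455844 + \left(697 + 386443\right)\right) = - 39058 \left(455844 + 387140\right) = \left(-39058\right) 842984 = -32925269072$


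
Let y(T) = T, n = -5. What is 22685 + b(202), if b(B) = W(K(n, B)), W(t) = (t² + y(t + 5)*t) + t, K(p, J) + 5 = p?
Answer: 22825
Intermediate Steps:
K(p, J) = -5 + p
W(t) = t + t² + t*(5 + t) (W(t) = (t² + (t + 5)*t) + t = (t² + (5 + t)*t) + t = (t² + t*(5 + t)) + t = t + t² + t*(5 + t))
b(B) = 140 (b(B) = 2*(-5 - 5)*(3 + (-5 - 5)) = 2*(-10)*(3 - 10) = 2*(-10)*(-7) = 140)
22685 + b(202) = 22685 + 140 = 22825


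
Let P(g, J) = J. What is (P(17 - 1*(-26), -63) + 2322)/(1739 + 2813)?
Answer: 2259/4552 ≈ 0.49627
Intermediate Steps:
(P(17 - 1*(-26), -63) + 2322)/(1739 + 2813) = (-63 + 2322)/(1739 + 2813) = 2259/4552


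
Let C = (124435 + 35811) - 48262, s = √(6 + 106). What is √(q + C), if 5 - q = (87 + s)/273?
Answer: √(8346404430 - 1092*√7)/273 ≈ 334.65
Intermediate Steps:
s = 4*√7 (s = √112 = 4*√7 ≈ 10.583)
q = 426/91 - 4*√7/273 (q = 5 - (87 + 4*√7)/273 = 5 - (29/91 + 4*√7/273) = 5 + (-29/91 - 4*√7/273) = 426/91 - 4*√7/273 ≈ 4.6426)
C = 111984 (C = 160246 - 48262 = 111984)
√(q + C) = √((426/91 - 4*√7/273) + 111984) = √(10190970/91 - 4*√7/273)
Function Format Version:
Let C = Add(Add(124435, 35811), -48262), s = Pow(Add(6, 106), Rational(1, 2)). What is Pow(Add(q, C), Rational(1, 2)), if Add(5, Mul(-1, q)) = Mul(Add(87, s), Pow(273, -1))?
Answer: Mul(Rational(1, 273), Pow(Add(8346404430, Mul(-1092, Pow(7, Rational(1, 2)))), Rational(1, 2))) ≈ 334.65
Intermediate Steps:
s = Mul(4, Pow(7, Rational(1, 2))) (s = Pow(112, Rational(1, 2)) = Mul(4, Pow(7, Rational(1, 2))) ≈ 10.583)
q = Add(Rational(426, 91), Mul(Rational(-4, 273), Pow(7, Rational(1, 2)))) (q = Add(5, Mul(-1, Mul(Add(87, Mul(4, Pow(7, Rational(1, 2)))), Pow(273, -1)))) = Add(5, Mul(-1, Mul(Add(87, Mul(4, Pow(7, Rational(1, 2)))), Rational(1, 273)))) = Add(5, Mul(-1, Add(Rational(29, 91), Mul(Rational(4, 273), Pow(7, Rational(1, 2)))))) = Add(5, Add(Rational(-29, 91), Mul(Rational(-4, 273), Pow(7, Rational(1, 2))))) = Add(Rational(426, 91), Mul(Rational(-4, 273), Pow(7, Rational(1, 2)))) ≈ 4.6426)
C = 111984 (C = Add(160246, -48262) = 111984)
Pow(Add(q, C), Rational(1, 2)) = Pow(Add(Add(Rational(426, 91), Mul(Rational(-4, 273), Pow(7, Rational(1, 2)))), 111984), Rational(1, 2)) = Pow(Add(Rational(10190970, 91), Mul(Rational(-4, 273), Pow(7, Rational(1, 2)))), Rational(1, 2))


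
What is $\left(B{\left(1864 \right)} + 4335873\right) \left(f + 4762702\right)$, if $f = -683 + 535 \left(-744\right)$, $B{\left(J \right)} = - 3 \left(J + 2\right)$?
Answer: $18897229164225$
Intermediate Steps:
$B{\left(J \right)} = -6 - 3 J$ ($B{\left(J \right)} = - 3 \left(2 + J\right) = -6 - 3 J$)
$f = -398723$ ($f = -683 - 398040 = -398723$)
$\left(B{\left(1864 \right)} + 4335873\right) \left(f + 4762702\right) = \left(\left(-6 - 5592\right) + 4335873\right) \left(-398723 + 4762702\right) = \left(\left(-6 - 5592\right) + 4335873\right) 4363979 = \left(-5598 + 4335873\right) 4363979 = 4330275 \cdot 4363979 = 18897229164225$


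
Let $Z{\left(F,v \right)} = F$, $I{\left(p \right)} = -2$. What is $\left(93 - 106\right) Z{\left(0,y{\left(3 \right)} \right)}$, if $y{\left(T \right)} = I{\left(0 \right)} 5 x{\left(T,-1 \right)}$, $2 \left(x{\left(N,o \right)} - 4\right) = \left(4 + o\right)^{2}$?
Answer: $0$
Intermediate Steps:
$x{\left(N,o \right)} = 4 + \frac{\left(4 + o\right)^{2}}{2}$
$y{\left(T \right)} = -85$ ($y{\left(T \right)} = \left(-2\right) 5 \left(4 + \frac{\left(4 - 1\right)^{2}}{2}\right) = - 10 \left(4 + \frac{3^{2}}{2}\right) = - 10 \left(4 + \frac{1}{2} \cdot 9\right) = - 10 \left(4 + \frac{9}{2}\right) = \left(-10\right) \frac{17}{2} = -85$)
$\left(93 - 106\right) Z{\left(0,y{\left(3 \right)} \right)} = \left(93 - 106\right) 0 = \left(-13\right) 0 = 0$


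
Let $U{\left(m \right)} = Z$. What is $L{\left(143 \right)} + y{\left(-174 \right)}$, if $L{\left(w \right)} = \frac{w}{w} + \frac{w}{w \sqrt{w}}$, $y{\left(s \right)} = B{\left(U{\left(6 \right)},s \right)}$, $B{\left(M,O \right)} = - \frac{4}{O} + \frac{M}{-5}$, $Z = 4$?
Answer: $\frac{97}{435} + \frac{\sqrt{143}}{143} \approx 0.30661$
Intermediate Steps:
$U{\left(m \right)} = 4$
$B{\left(M,O \right)} = - \frac{4}{O} - \frac{M}{5}$ ($B{\left(M,O \right)} = - \frac{4}{O} + M \left(- \frac{1}{5}\right) = - \frac{4}{O} - \frac{M}{5}$)
$y{\left(s \right)} = - \frac{4}{5} - \frac{4}{s}$ ($y{\left(s \right)} = - \frac{4}{s} - \frac{4}{5} = - \frac{4}{5} - \frac{4}{s}$)
$L{\left(w \right)} = 1 + \frac{1}{\sqrt{w}}$ ($L{\left(w \right)} = 1 + \frac{w}{w^{\frac{3}{2}}} = 1 + \frac{1}{\sqrt{w}}$)
$L{\left(143 \right)} + y{\left(-174 \right)} = \left(1 + \frac{1}{\sqrt{143}}\right) - \left(\frac{4}{5} + \frac{4}{-174}\right) = \left(1 + \frac{\sqrt{143}}{143}\right) - \frac{338}{435} = \frac{97}{435} + \frac{\sqrt{143}}{143}$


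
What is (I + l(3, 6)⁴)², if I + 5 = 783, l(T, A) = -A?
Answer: 4301476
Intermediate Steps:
I = 778 (I = -5 + 783 = 778)
(I + l(3, 6)⁴)² = (778 + (-1*6)⁴)² = (778 + (-6)⁴)² = (778 + 1296)² = 2074² = 4301476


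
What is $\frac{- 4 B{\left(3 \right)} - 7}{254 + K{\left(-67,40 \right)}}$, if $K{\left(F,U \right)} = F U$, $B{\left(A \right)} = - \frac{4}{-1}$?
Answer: $\frac{23}{2426} \approx 0.0094806$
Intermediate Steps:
$B{\left(A \right)} = 4$ ($B{\left(A \right)} = \left(-4\right) \left(-1\right) = 4$)
$\frac{- 4 B{\left(3 \right)} - 7}{254 + K{\left(-67,40 \right)}} = \frac{\left(-4\right) 4 - 7}{254 - 2680} = \frac{-16 - 7}{254 - 2680} = \frac{1}{-2426} \left(-23\right) = \left(- \frac{1}{2426}\right) \left(-23\right) = \frac{23}{2426}$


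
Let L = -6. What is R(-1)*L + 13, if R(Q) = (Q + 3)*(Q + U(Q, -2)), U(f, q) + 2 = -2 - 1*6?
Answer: 145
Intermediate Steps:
U(f, q) = -10 (U(f, q) = -2 + (-2 - 1*6) = -2 + (-2 - 6) = -2 - 8 = -10)
R(Q) = (-10 + Q)*(3 + Q) (R(Q) = (Q + 3)*(Q - 10) = (3 + Q)*(-10 + Q) = (-10 + Q)*(3 + Q))
R(-1)*L + 13 = (-30 + (-1)² - 7*(-1))*(-6) + 13 = (-30 + 1 + 7)*(-6) + 13 = -22*(-6) + 13 = 132 + 13 = 145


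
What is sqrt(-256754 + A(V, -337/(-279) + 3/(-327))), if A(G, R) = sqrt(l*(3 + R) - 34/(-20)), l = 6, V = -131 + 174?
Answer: sqrt(-2638372497582600 + 101370*sqrt(276341614530))/101370 ≈ 506.7*I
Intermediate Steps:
V = 43
A(G, R) = sqrt(197/10 + 6*R) (A(G, R) = sqrt(6*(3 + R) - 34/(-20)) = sqrt((18 + 6*R) - 34*(-1/20)) = sqrt((18 + 6*R) + 17/10) = sqrt(197/10 + 6*R))
sqrt(-256754 + A(V, -337/(-279) + 3/(-327))) = sqrt(-256754 + sqrt(1970 + 600*(-337/(-279) + 3/(-327)))/10) = sqrt(-256754 + sqrt(1970 + 600*(-337*(-1/279) + 3*(-1/327)))/10) = sqrt(-256754 + sqrt(1970 + 600*(337/279 - 1/109))/10) = sqrt(-256754 + sqrt(1970 + 600*(36454/30411))/10) = sqrt(-256754 + sqrt(1970 + 7290800/10137)/10) = sqrt(-256754 + sqrt(27260690/10137)/10) = sqrt(-256754 + (sqrt(276341614530)/10137)/10) = sqrt(-256754 + sqrt(276341614530)/101370)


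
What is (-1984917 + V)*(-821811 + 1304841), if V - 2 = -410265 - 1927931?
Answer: -2088192306330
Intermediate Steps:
V = -2338194 (V = 2 + (-410265 - 1927931) = 2 - 2338196 = -2338194)
(-1984917 + V)*(-821811 + 1304841) = (-1984917 - 2338194)*(-821811 + 1304841) = -4323111*483030 = -2088192306330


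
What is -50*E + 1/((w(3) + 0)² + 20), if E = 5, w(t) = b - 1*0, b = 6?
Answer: -13999/56 ≈ -249.98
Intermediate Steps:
w(t) = 6 (w(t) = 6 - 1*0 = 6 + 0 = 6)
-50*E + 1/((w(3) + 0)² + 20) = -50*5 + 1/((6 + 0)² + 20) = -250 + 1/(6² + 20) = -250 + 1/(36 + 20) = -250 + 1/56 = -13999/56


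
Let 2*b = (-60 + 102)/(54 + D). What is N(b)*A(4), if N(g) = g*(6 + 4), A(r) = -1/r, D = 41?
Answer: -21/38 ≈ -0.55263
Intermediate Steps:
b = 21/95 (b = ((-60 + 102)/(54 + 41))/2 = (42/95)/2 = (42*(1/95))/2 = (½)*(42/95) = 21/95 ≈ 0.22105)
N(g) = 10*g (N(g) = g*10 = 10*g)
N(b)*A(4) = (10*(21/95))*(-1/4) = 42*(-1*¼)/19 = (42/19)*(-¼) = -21/38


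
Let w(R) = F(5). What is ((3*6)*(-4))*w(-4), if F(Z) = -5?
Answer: 360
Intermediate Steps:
w(R) = -5
((3*6)*(-4))*w(-4) = ((3*6)*(-4))*(-5) = (18*(-4))*(-5) = -72*(-5) = 360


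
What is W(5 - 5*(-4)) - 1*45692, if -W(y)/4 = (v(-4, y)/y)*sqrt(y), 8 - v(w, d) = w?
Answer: -228508/5 ≈ -45702.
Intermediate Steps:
v(w, d) = 8 - w
W(y) = -48/sqrt(y) (W(y) = -4*(8 - 1*(-4))/y*sqrt(y) = -4*(8 + 4)/y*sqrt(y) = -4*12/y*sqrt(y) = -48/sqrt(y))
W(5 - 5*(-4)) - 1*45692 = -48/sqrt(5 - 5*(-4)) - 1*45692 = -48/sqrt(5 + 20) - 45692 = -48/sqrt(25) - 45692 = -48*1/5 - 45692 = -48/5 - 45692 = -228508/5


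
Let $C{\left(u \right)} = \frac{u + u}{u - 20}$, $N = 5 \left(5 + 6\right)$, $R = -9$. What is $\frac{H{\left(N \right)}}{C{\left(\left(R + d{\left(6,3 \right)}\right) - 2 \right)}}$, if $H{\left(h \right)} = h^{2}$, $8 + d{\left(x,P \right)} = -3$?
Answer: $\frac{5775}{2} \approx 2887.5$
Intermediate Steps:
$d{\left(x,P \right)} = -11$ ($d{\left(x,P \right)} = -8 - 3 = -11$)
$N = 55$ ($N = 5 \cdot 11 = 55$)
$C{\left(u \right)} = \frac{2 u}{-20 + u}$
$\frac{H{\left(N \right)}}{C{\left(\left(R + d{\left(6,3 \right)}\right) - 2 \right)}} = \frac{55^{2}}{2 \left(\left(-9 - 11\right) - 2\right) \frac{1}{-20 - 22}} = \frac{3025}{2 \left(-20 - 2\right) \frac{1}{-20 - 22}} = \frac{3025}{2 \left(-22\right) \frac{1}{-20 - 22}} = \frac{3025}{2 \left(-22\right) \frac{1}{-42}} = \frac{3025}{2 \left(-22\right) \left(- \frac{1}{42}\right)} = \frac{3025}{\frac{22}{21}} = 3025 \cdot \frac{21}{22} = \frac{5775}{2}$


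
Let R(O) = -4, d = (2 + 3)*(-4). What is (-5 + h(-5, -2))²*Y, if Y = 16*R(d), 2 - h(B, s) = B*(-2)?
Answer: -10816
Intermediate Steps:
h(B, s) = 2 + 2*B (h(B, s) = 2 - B*(-2) = 2 - (-2)*B = 2 + 2*B)
d = -20 (d = 5*(-4) = -20)
Y = -64 (Y = 16*(-4) = -64)
(-5 + h(-5, -2))²*Y = (-5 + (2 + 2*(-5)))²*(-64) = (-5 + (2 - 10))²*(-64) = (-5 - 8)²*(-64) = (-13)²*(-64) = 169*(-64) = -10816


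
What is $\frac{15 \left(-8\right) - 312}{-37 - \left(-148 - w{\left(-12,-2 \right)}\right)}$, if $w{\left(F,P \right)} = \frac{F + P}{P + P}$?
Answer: $- \frac{864}{229} \approx -3.7729$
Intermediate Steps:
$w{\left(F,P \right)} = \frac{F + P}{2 P}$
$\frac{15 \left(-8\right) - 312}{-37 - \left(-148 - w{\left(-12,-2 \right)}\right)} = \frac{15 \left(-8\right) - 312}{-37 + \left(\left(162 + \frac{-12 - 2}{2 \left(-2\right)}\right) - 14\right)} = \frac{-120 - 312}{-37 + \left(\left(162 + \frac{1}{2} \left(- \frac{1}{2}\right) \left(-14\right)\right) - 14\right)} = - \frac{432}{-37 + \left(\left(162 + \frac{7}{2}\right) - 14\right)} = - \frac{432}{-37 + \left(\frac{331}{2} - 14\right)} = - \frac{432}{-37 + \frac{303}{2}} = - \frac{432}{\frac{229}{2}} = \left(-432\right) \frac{2}{229} = - \frac{864}{229}$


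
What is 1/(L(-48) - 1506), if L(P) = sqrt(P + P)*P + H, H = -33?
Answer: I/(3*(-513*I + 64*sqrt(6))) ≈ -0.00059428 + 0.0001816*I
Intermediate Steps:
L(P) = -33 + sqrt(2)*P**(3/2) (L(P) = sqrt(P + P)*P - 33 = sqrt(2*P)*P - 33 = (sqrt(2)*sqrt(P))*P - 33 = sqrt(2)*P**(3/2) - 33 = -33 + sqrt(2)*P**(3/2))
1/(L(-48) - 1506) = 1/((-33 + sqrt(2)*(-48)**(3/2)) - 1506) = 1/((-33 + sqrt(2)*(-192*I*sqrt(3))) - 1506) = 1/((-33 - 192*I*sqrt(6)) - 1506) = 1/(-1539 - 192*I*sqrt(6))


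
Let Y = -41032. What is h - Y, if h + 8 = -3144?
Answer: 37880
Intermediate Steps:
h = -3152 (h = -8 - 3144 = -3152)
h - Y = -3152 - 1*(-41032) = -3152 + 41032 = 37880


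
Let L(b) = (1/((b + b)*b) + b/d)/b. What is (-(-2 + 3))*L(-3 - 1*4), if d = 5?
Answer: -681/3430 ≈ -0.19854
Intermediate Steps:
L(b) = (1/(2*b²) + b/5)/b (L(b) = (1/((b + b)*b) + b/5)/b = (1/(((2*b))*b) + b*(⅕))/b = ((1/(2*b))/b + b/5)/b = (1/(2*b²) + b/5)/b)
(-(-2 + 3))*L(-3 - 1*4) = (-(-2 + 3))*(⅕ + 1/(2*(-3 - 1*4)³)) = (-1*1)*(⅕ + 1/(2*(-3 - 4)³)) = -(⅕ + (½)/(-7)³) = -(⅕ + (½)*(-1/343)) = -(⅕ - 1/686) = -1*681/3430 = -681/3430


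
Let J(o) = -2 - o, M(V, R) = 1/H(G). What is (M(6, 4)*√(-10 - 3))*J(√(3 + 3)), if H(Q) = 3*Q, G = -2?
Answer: I*√13*(2 + √6)/6 ≈ 2.6738*I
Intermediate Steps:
M(V, R) = -⅙ (M(V, R) = 1/(3*(-2)) = 1/(-6) = -⅙)
(M(6, 4)*√(-10 - 3))*J(√(3 + 3)) = (-√(-10 - 3)/6)*(-2 - √(3 + 3)) = (-I*√13/6)*(-2 - √6) = -I*√13*(-2 - √6)/6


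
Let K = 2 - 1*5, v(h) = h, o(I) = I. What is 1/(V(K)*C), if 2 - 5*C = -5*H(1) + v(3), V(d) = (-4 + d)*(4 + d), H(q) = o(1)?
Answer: -5/28 ≈ -0.17857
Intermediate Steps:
H(q) = 1
K = -3 (K = 2 - 5 = -3)
C = ⅘ (C = ⅖ - (-5*1 + 3)/5 = ⅖ - (-5 + 3)/5 = ⅖ - ⅕*(-2) = ⅖ + ⅖ = ⅘ ≈ 0.80000)
1/(V(K)*C) = 1/((-16 + (-3)²)*(⅘)) = 1/((-16 + 9)*(⅘)) = 1/(-7*⅘) = 1/(-28/5) = -5/28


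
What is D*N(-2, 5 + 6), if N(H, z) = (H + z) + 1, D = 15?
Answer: 150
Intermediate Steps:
N(H, z) = 1 + H + z
D*N(-2, 5 + 6) = 15*(1 - 2 + (5 + 6)) = 15*(1 - 2 + 11) = 15*10 = 150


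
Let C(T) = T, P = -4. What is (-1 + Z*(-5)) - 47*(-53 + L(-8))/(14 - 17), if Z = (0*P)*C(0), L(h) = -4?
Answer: -894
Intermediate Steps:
Z = 0 (Z = (0*(-4))*0 = 0*0 = 0)
(-1 + Z*(-5)) - 47*(-53 + L(-8))/(14 - 17) = (-1 + 0*(-5)) - 47*(-53 - 4)/(14 - 17) = (-1 + 0) - (-2679)/(-3) = -1 - (-2679)*(-1)/3 = -1 - 47*19 = -1 - 893 = -894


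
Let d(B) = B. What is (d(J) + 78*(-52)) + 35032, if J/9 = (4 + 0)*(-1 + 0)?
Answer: 30940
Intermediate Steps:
J = -36 (J = 9*((4 + 0)*(-1 + 0)) = 9*(4*(-1)) = 9*(-4) = -36)
(d(J) + 78*(-52)) + 35032 = (-36 + 78*(-52)) + 35032 = (-36 - 4056) + 35032 = -4092 + 35032 = 30940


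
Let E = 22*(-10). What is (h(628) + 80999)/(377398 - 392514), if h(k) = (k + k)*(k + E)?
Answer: -593447/15116 ≈ -39.260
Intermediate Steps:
E = -220
h(k) = 2*k*(-220 + k) (h(k) = (k + k)*(k - 220) = (2*k)*(-220 + k) = 2*k*(-220 + k))
(h(628) + 80999)/(377398 - 392514) = (2*628*(-220 + 628) + 80999)/(377398 - 392514) = (2*628*408 + 80999)/(-15116) = (512448 + 80999)*(-1/15116) = 593447*(-1/15116) = -593447/15116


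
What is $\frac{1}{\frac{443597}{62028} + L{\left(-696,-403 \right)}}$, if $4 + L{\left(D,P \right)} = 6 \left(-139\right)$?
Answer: $- \frac{62028}{51535867} \approx -0.0012036$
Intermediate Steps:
$L{\left(D,P \right)} = -838$ ($L{\left(D,P \right)} = -4 + 6 \left(-139\right) = -4 - 834 = -838$)
$\frac{1}{\frac{443597}{62028} + L{\left(-696,-403 \right)}} = \frac{1}{\frac{443597}{62028} - 838} = \frac{1}{- \frac{51535867}{62028}} = - \frac{62028}{51535867}$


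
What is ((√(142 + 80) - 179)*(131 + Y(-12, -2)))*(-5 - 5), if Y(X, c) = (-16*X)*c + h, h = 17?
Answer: -422440 + 2360*√222 ≈ -3.8728e+5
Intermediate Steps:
Y(X, c) = 17 - 16*X*c (Y(X, c) = (-16*X)*c + 17 = -16*X*c + 17 = 17 - 16*X*c)
((√(142 + 80) - 179)*(131 + Y(-12, -2)))*(-5 - 5) = ((√(142 + 80) - 179)*(131 + (17 - 16*(-12)*(-2))))*(-5 - 5) = ((√222 - 179)*(131 + (17 - 384)))*(-10) = ((-179 + √222)*(131 - 367))*(-10) = ((-179 + √222)*(-236))*(-10) = (42244 - 236*√222)*(-10) = -422440 + 2360*√222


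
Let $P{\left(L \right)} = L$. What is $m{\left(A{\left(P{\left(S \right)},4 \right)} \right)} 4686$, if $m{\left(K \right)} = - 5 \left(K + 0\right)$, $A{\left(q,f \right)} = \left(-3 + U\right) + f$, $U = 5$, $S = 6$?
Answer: $-140580$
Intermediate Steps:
$A{\left(q,f \right)} = 2 + f$ ($A{\left(q,f \right)} = \left(-3 + 5\right) + f = 2 + f$)
$m{\left(K \right)} = - 5 K$
$m{\left(A{\left(P{\left(S \right)},4 \right)} \right)} 4686 = - 5 \left(2 + 4\right) 4686 = \left(-5\right) 6 \cdot 4686 = \left(-30\right) 4686 = -140580$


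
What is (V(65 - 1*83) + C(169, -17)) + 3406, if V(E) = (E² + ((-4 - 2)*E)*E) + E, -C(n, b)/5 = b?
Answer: 1853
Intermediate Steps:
C(n, b) = -5*b
V(E) = E - 5*E² (V(E) = (E² + (-6*E)*E) + E = (E² - 6*E²) + E = -5*E² + E = E - 5*E²)
(V(65 - 1*83) + C(169, -17)) + 3406 = ((65 - 1*83)*(1 - 5*(65 - 1*83)) - 5*(-17)) + 3406 = ((65 - 83)*(1 - 5*(65 - 83)) + 85) + 3406 = (-18*(1 - 5*(-18)) + 85) + 3406 = (-18*(1 + 90) + 85) + 3406 = (-18*91 + 85) + 3406 = (-1638 + 85) + 3406 = -1553 + 3406 = 1853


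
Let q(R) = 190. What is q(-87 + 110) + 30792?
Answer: 30982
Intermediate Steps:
q(-87 + 110) + 30792 = 190 + 30792 = 30982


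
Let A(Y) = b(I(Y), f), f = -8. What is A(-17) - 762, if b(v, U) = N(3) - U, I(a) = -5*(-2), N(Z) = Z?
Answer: -751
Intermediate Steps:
I(a) = 10
b(v, U) = 3 - U
A(Y) = 11 (A(Y) = 3 - 1*(-8) = 3 + 8 = 11)
A(-17) - 762 = 11 - 762 = -751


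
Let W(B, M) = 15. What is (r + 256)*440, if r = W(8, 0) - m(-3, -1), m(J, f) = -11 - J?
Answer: 122760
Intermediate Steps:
r = 23 (r = 15 - (-11 - 1*(-3)) = 15 - (-11 + 3) = 15 - 1*(-8) = 15 + 8 = 23)
(r + 256)*440 = (23 + 256)*440 = 279*440 = 122760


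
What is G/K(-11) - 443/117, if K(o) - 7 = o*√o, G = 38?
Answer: -96703/26910 + 209*I*√11/690 ≈ -3.5936 + 1.0046*I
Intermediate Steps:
K(o) = 7 + o^(3/2) (K(o) = 7 + o*√o = 7 + o^(3/2))
G/K(-11) - 443/117 = 38/(7 + (-11)^(3/2)) - 443/117 = 38/(7 - 11*I*√11) - 443*1/117 = 38/(7 - 11*I*√11) - 443/117 = -443/117 + 38/(7 - 11*I*√11)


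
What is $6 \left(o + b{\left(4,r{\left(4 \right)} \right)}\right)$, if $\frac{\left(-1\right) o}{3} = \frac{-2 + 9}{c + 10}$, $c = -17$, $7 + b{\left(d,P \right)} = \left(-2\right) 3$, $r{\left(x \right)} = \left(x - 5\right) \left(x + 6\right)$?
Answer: $-60$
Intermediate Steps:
$r{\left(x \right)} = \left(-5 + x\right) \left(6 + x\right)$
$b{\left(d,P \right)} = -13$ ($b{\left(d,P \right)} = -7 - 6 = -13$)
$o = 3$ ($o = - 3 \frac{-2 + 9}{-17 + 10} = - 3 \frac{7}{-7} = - 3 \cdot 7 \left(- \frac{1}{7}\right) = \left(-3\right) \left(-1\right) = 3$)
$6 \left(o + b{\left(4,r{\left(4 \right)} \right)}\right) = 6 \left(3 - 13\right) = 6 \left(-10\right) = -60$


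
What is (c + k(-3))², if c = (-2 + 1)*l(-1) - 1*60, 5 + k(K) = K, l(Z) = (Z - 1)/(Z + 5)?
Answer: 18225/4 ≈ 4556.3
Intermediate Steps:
l(Z) = (-1 + Z)/(5 + Z)
k(K) = -5 + K
c = -119/2 (c = (-2 + 1)*((-1 - 1)/(5 - 1)) - 1*60 = -(-2)/4 - 60 = -1*(-½) - 60 = ½ - 60 = -119/2 ≈ -59.500)
(c + k(-3))² = (-119/2 + (-5 - 3))² = (-119/2 - 8)² = (-135/2)² = 18225/4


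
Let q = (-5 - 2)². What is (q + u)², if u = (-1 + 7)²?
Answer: 7225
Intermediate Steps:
q = 49 (q = (-7)² = 49)
u = 36 (u = 6² = 36)
(q + u)² = (49 + 36)² = 85² = 7225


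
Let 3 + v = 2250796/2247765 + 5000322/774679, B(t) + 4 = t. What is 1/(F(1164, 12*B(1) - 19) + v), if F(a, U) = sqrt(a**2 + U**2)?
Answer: -13511247931898147416244415/4117309645332981352025300036144 + 3032112952177508781729225*sqrt(1357921)/4117309645332981352025300036144 ≈ 0.00085488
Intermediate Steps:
B(t) = -4 + t
v = 7759304147509/1741296342435 (v = -3 + (2250796/2247765 + 5000322/774679) = -3 + 12983193174814/1741296342435 = 7759304147509/1741296342435 ≈ 4.4560)
F(a, U) = sqrt(U**2 + a**2)
1/(F(1164, 12*B(1) - 19) + v) = 1/(sqrt((12*(-4 + 1) - 19)**2 + 1164**2) + 7759304147509/1741296342435) = 1/(sqrt((12*(-3) - 19)**2 + 1354896) + 7759304147509/1741296342435) = 1/(sqrt((-36 - 19)**2 + 1354896) + 7759304147509/1741296342435) = 1/(sqrt((-55)**2 + 1354896) + 7759304147509/1741296342435) = 1/(sqrt(3025 + 1354896) + 7759304147509/1741296342435) = 1/(sqrt(1357921) + 7759304147509/1741296342435) = 1/(7759304147509/1741296342435 + sqrt(1357921))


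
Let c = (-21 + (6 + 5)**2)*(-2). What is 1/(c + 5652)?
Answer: 1/5452 ≈ 0.00018342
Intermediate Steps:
c = -200 (c = (-21 + 11**2)*(-2) = (-21 + 121)*(-2) = 100*(-2) = -200)
1/(c + 5652) = 1/(-200 + 5652) = 1/5452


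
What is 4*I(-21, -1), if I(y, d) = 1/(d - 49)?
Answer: -2/25 ≈ -0.080000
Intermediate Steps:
I(y, d) = 1/(-49 + d)
4*I(-21, -1) = 4/(-49 - 1) = 4/(-50) = 4*(-1/50) = -2/25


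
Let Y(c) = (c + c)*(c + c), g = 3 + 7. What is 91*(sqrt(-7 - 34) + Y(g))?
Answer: 36400 + 91*I*sqrt(41) ≈ 36400.0 + 582.68*I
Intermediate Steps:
g = 10
Y(c) = 4*c**2 (Y(c) = (2*c)*(2*c) = 4*c**2)
91*(sqrt(-7 - 34) + Y(g)) = 91*(sqrt(-7 - 34) + 4*10**2) = 91*(sqrt(-41) + 4*100) = 91*(I*sqrt(41) + 400) = 91*(400 + I*sqrt(41)) = 36400 + 91*I*sqrt(41)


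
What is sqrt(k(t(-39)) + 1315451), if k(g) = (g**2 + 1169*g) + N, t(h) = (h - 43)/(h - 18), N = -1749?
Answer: 2*sqrt(1068422107)/57 ≈ 1146.9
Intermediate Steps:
t(h) = (-43 + h)/(-18 + h)
k(g) = -1749 + g**2 + 1169*g (k(g) = (g**2 + 1169*g) - 1749 = -1749 + g**2 + 1169*g)
sqrt(k(t(-39)) + 1315451) = sqrt((-1749 + ((-43 - 39)/(-18 - 39))**2 + 1169*((-43 - 39)/(-18 - 39))) + 1315451) = sqrt((-1749 + (-82/(-57))**2 + 1169*(-82/(-57))) + 1315451) = sqrt((-1749 + (-1/57*(-82))**2 + 1169*(-1/57*(-82))) + 1315451) = sqrt((-1749 + (82/57)**2 + 1169*(82/57)) + 1315451) = sqrt((-1749 + 6724/3249 + 95858/57) + 1315451) = sqrt(-211871/3249 + 1315451) = sqrt(4273688428/3249) = 2*sqrt(1068422107)/57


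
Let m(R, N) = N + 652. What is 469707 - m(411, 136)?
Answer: 468919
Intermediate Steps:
m(R, N) = 652 + N
469707 - m(411, 136) = 469707 - (652 + 136) = 469707 - 1*788 = 469707 - 788 = 468919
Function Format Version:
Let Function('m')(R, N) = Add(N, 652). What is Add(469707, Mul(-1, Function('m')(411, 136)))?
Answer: 468919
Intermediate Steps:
Function('m')(R, N) = Add(652, N)
Add(469707, Mul(-1, Function('m')(411, 136))) = Add(469707, Mul(-1, Add(652, 136))) = Add(469707, Mul(-1, 788)) = Add(469707, -788) = 468919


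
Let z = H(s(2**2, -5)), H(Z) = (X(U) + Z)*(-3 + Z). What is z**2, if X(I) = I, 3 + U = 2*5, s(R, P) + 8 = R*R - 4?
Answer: 121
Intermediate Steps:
s(R, P) = -12 + R**2 (s(R, P) = -8 + (R*R - 4) = -8 + (R**2 - 4) = -8 + (-4 + R**2) = -12 + R**2)
U = 7 (U = -3 + 2*5 = -3 + 10 = 7)
H(Z) = (-3 + Z)*(7 + Z) (H(Z) = (7 + Z)*(-3 + Z) = (-3 + Z)*(7 + Z))
z = 11 (z = -21 + (-12 + (2**2)**2)**2 + 4*(-12 + (2**2)**2) = -21 + (-12 + 4**2)**2 + 4*(-12 + 4**2) = -21 + (-12 + 16)**2 + 4*(-12 + 16) = -21 + 4**2 + 4*4 = -21 + 16 + 16 = 11)
z**2 = 11**2 = 121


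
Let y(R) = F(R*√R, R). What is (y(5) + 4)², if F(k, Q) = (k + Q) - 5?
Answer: 141 + 40*√5 ≈ 230.44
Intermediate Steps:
F(k, Q) = -5 + Q + k (F(k, Q) = (Q + k) - 5 = -5 + Q + k)
y(R) = -5 + R + R^(3/2) (y(R) = -5 + R + R*√R = -5 + R + R^(3/2))
(y(5) + 4)² = ((-5 + 5 + 5^(3/2)) + 4)² = ((-5 + 5 + 5*√5) + 4)² = (5*√5 + 4)² = (4 + 5*√5)²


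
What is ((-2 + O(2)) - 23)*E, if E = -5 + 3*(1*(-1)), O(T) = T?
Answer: 184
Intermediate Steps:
E = -8 (E = -5 + 3*(-1) = -5 - 3 = -8)
((-2 + O(2)) - 23)*E = ((-2 + 2) - 23)*(-8) = (0 - 23)*(-8) = -23*(-8) = 184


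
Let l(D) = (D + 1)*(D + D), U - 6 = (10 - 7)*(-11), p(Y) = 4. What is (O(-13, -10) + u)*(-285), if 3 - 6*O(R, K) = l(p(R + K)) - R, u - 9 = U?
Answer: 7505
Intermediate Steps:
U = -27 (U = 6 + (10 - 7)*(-11) = 6 + 3*(-11) = 6 - 33 = -27)
u = -18 (u = 9 - 27 = -18)
l(D) = 2*D*(1 + D) (l(D) = (1 + D)*(2*D) = 2*D*(1 + D))
O(R, K) = -37/6 + R/6 (O(R, K) = 1/2 - (2*4*(1 + 4) - R)/6 = 1/2 - (2*4*5 - R)/6 = 1/2 - (40 - R)/6 = 1/2 + (-20/3 + R/6) = -37/6 + R/6)
(O(-13, -10) + u)*(-285) = ((-37/6 + (1/6)*(-13)) - 18)*(-285) = ((-37/6 - 13/6) - 18)*(-285) = (-25/3 - 18)*(-285) = -79/3*(-285) = 7505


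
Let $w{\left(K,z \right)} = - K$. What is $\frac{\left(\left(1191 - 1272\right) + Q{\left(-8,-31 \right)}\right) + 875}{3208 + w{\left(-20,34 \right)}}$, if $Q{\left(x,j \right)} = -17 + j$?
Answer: $\frac{373}{1614} \approx 0.2311$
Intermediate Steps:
$\frac{\left(\left(1191 - 1272\right) + Q{\left(-8,-31 \right)}\right) + 875}{3208 + w{\left(-20,34 \right)}} = \frac{\left(\left(1191 - 1272\right) - 48\right) + 875}{3208 - -20} = \frac{\left(-81 - 48\right) + 875}{3208 + 20} = \frac{-129 + 875}{3228} = 746 \cdot \frac{1}{3228} = \frac{373}{1614}$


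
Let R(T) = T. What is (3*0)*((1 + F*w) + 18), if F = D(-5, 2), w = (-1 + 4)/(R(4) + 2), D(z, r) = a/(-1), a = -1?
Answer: 0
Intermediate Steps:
D(z, r) = 1 (D(z, r) = -1/(-1) = -1*(-1) = 1)
w = ½ (w = (-1 + 4)/(4 + 2) = 3/6 = 3*(⅙) = ½ ≈ 0.50000)
F = 1
(3*0)*((1 + F*w) + 18) = (3*0)*((1 + 1*(½)) + 18) = 0*((1 + ½) + 18) = 0*(3/2 + 18) = 0*(39/2) = 0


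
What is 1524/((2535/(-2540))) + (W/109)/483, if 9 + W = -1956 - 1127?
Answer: -13586817956/8897343 ≈ -1527.1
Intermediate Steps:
W = -3092 (W = -9 + (-1956 - 1127) = -9 - 3083 = -3092)
1524/((2535/(-2540))) + (W/109)/483 = 1524/((2535/(-2540))) - 3092/109/483 = 1524/((2535*(-1/2540))) - 3092*1/109*(1/483) = 1524/(-507/508) - 3092/109*1/483 = 1524*(-508/507) - 3092/52647 = -258064/169 - 3092/52647 = -13586817956/8897343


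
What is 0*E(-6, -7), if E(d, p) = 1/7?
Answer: 0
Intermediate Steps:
E(d, p) = ⅐
0*E(-6, -7) = 0*(⅐) = 0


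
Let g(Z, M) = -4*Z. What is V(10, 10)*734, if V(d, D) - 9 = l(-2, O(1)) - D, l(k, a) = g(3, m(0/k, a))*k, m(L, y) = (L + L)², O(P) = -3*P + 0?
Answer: 16882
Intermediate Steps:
O(P) = -3*P
m(L, y) = 4*L² (m(L, y) = (2*L)² = 4*L²)
l(k, a) = -12*k (l(k, a) = (-4*3)*k = -12*k)
V(d, D) = 33 - D (V(d, D) = 9 + (-12*(-2) - D) = 9 + (24 - D) = 33 - D)
V(10, 10)*734 = (33 - 1*10)*734 = (33 - 10)*734 = 23*734 = 16882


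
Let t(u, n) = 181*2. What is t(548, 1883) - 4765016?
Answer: -4764654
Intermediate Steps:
t(u, n) = 362
t(548, 1883) - 4765016 = 362 - 4765016 = -4764654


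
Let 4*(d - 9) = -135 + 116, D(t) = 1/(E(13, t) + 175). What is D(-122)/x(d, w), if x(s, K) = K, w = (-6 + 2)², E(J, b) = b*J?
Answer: -1/22576 ≈ -4.4295e-5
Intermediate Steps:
E(J, b) = J*b
D(t) = 1/(175 + 13*t) (D(t) = 1/(13*t + 175) = 1/(175 + 13*t))
w = 16 (w = (-4)² = 16)
d = 17/4 (d = 9 + (-135 + 116)/4 = 9 + (¼)*(-19) = 9 - 19/4 = 17/4 ≈ 4.2500)
D(-122)/x(d, w) = 1/((175 + 13*(-122))*16) = (1/16)/(175 - 1586) = (1/16)/(-1411) = -1/1411*1/16 = -1/22576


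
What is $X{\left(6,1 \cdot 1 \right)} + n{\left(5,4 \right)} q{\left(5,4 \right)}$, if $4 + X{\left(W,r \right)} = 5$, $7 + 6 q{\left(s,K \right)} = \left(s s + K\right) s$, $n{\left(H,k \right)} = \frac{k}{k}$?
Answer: $24$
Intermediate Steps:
$n{\left(H,k \right)} = 1$
$q{\left(s,K \right)} = - \frac{7}{6} + \frac{s \left(K + s^{2}\right)}{6}$ ($q{\left(s,K \right)} = - \frac{7}{6} + \frac{\left(s s + K\right) s}{6} = - \frac{7}{6} + \frac{\left(s^{2} + K\right) s}{6} = - \frac{7}{6} + \frac{\left(K + s^{2}\right) s}{6} = - \frac{7}{6} + \frac{s \left(K + s^{2}\right)}{6}$)
$X{\left(W,r \right)} = 1$ ($X{\left(W,r \right)} = -4 + 5 = 1$)
$X{\left(6,1 \cdot 1 \right)} + n{\left(5,4 \right)} q{\left(5,4 \right)} = 1 + 1 \left(- \frac{7}{6} + \frac{5^{3}}{6} + \frac{1}{6} \cdot 4 \cdot 5\right) = 1 + 1 \left(- \frac{7}{6} + \frac{1}{6} \cdot 125 + \frac{10}{3}\right) = 1 + 1 \left(- \frac{7}{6} + \frac{125}{6} + \frac{10}{3}\right) = 1 + 1 \cdot 23 = 1 + 23 = 24$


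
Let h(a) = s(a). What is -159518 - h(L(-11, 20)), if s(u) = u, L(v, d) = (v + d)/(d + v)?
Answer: -159519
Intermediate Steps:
L(v, d) = 1 (L(v, d) = (d + v)/(d + v) = 1)
h(a) = a
-159518 - h(L(-11, 20)) = -159518 - 1*1 = -159518 - 1 = -159519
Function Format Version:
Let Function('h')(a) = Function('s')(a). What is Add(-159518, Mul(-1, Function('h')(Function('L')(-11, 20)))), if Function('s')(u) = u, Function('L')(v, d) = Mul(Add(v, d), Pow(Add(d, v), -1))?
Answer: -159519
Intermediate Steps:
Function('L')(v, d) = 1 (Function('L')(v, d) = Mul(Add(d, v), Pow(Add(d, v), -1)) = 1)
Function('h')(a) = a
Add(-159518, Mul(-1, Function('h')(Function('L')(-11, 20)))) = Add(-159518, Mul(-1, 1)) = Add(-159518, -1) = -159519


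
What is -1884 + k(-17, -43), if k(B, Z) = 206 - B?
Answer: -1661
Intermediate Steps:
-1884 + k(-17, -43) = -1884 + (206 - 1*(-17)) = -1884 + (206 + 17) = -1884 + 223 = -1661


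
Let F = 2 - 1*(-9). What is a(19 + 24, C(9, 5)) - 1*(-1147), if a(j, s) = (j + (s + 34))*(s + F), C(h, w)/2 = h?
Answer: 3902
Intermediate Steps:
F = 11 (F = 2 + 9 = 11)
C(h, w) = 2*h
a(j, s) = (11 + s)*(34 + j + s) (a(j, s) = (j + (s + 34))*(s + 11) = (j + (34 + s))*(11 + s) = (34 + j + s)*(11 + s) = (11 + s)*(34 + j + s))
a(19 + 24, C(9, 5)) - 1*(-1147) = (374 + (2*9)² + 11*(19 + 24) + 45*(2*9) + (19 + 24)*(2*9)) - 1*(-1147) = (374 + 18² + 11*43 + 45*18 + 43*18) + 1147 = (374 + 324 + 473 + 810 + 774) + 1147 = 2755 + 1147 = 3902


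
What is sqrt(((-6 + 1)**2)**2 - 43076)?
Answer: I*sqrt(42451) ≈ 206.04*I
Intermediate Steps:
sqrt(((-6 + 1)**2)**2 - 43076) = sqrt(((-5)**2)**2 - 43076) = sqrt(25**2 - 43076) = sqrt(625 - 43076) = sqrt(-42451) = I*sqrt(42451)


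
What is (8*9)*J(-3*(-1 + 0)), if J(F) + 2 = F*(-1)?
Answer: -360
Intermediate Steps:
J(F) = -2 - F (J(F) = -2 + F*(-1) = -2 - F)
(8*9)*J(-3*(-1 + 0)) = (8*9)*(-2 - (-3)*(-1 + 0)) = 72*(-2 - (-3)*(-1)) = 72*(-2 - 1*3) = 72*(-2 - 3) = 72*(-5) = -360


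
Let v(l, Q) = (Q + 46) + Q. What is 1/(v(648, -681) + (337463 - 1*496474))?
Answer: -1/160327 ≈ -6.2372e-6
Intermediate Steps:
v(l, Q) = 46 + 2*Q (v(l, Q) = (46 + Q) + Q = 46 + 2*Q)
1/(v(648, -681) + (337463 - 1*496474)) = 1/((46 + 2*(-681)) + (337463 - 1*496474)) = 1/((46 - 1362) + (337463 - 496474)) = 1/(-1316 - 159011) = 1/(-160327) = -1/160327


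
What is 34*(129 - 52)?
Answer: 2618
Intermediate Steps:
34*(129 - 52) = 34*77 = 2618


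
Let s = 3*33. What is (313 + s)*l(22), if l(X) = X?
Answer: 9064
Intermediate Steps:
s = 99
(313 + s)*l(22) = (313 + 99)*22 = 412*22 = 9064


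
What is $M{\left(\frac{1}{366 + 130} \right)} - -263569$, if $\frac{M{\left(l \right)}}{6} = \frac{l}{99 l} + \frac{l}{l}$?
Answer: $\frac{8697977}{33} \approx 2.6358 \cdot 10^{5}$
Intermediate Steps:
$M{\left(l \right)} = \frac{200}{33}$ ($M{\left(l \right)} = 6 \left(\frac{l}{99 l} + \frac{l}{l}\right) = 6 \left(l \frac{1}{99 l} + 1\right) = 6 \left(\frac{1}{99} + 1\right) = 6 \cdot \frac{100}{99} = \frac{200}{33}$)
$M{\left(\frac{1}{366 + 130} \right)} - -263569 = \frac{200}{33} - -263569 = \frac{200}{33} + 263569 = \frac{8697977}{33}$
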